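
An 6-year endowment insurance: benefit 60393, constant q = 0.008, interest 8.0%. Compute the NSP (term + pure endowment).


Term component = 2193.254
Pure endowment = 6_p_x * v^6 * benefit = 0.95295 * 0.63017 * 60393 = 36267.2064
NSP = 38460.4603


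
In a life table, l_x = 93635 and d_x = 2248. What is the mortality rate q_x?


q_x = d_x / l_x
= 2248 / 93635
= 0.024


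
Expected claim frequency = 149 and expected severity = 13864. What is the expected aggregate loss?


E[S] = E[N] * E[X]
= 149 * 13864
= 2.0657e+06


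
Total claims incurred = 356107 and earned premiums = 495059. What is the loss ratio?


Loss ratio = claims / premiums
= 356107 / 495059
= 0.7193


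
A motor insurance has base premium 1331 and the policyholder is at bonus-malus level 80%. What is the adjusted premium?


adjusted = base * BM_level / 100
= 1331 * 80 / 100
= 1331 * 0.8
= 1064.8


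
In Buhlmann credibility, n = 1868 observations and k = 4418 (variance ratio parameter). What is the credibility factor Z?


Z = n / (n + k)
= 1868 / (1868 + 4418)
= 1868 / 6286
= 0.2972


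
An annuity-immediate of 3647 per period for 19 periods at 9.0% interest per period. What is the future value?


FV = PMT * ((1+i)^n - 1) / i
= 3647 * ((1.09)^19 - 1) / 0.09
= 3647 * (5.141661 - 1) / 0.09
= 167829.3177


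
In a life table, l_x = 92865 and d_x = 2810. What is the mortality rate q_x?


q_x = d_x / l_x
= 2810 / 92865
= 0.0303


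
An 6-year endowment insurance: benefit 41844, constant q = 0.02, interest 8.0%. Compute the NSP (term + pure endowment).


Term component = 3697.0767
Pure endowment = 6_p_x * v^6 * benefit = 0.885842 * 0.63017 * 41844 = 23358.6164
NSP = 27055.6931


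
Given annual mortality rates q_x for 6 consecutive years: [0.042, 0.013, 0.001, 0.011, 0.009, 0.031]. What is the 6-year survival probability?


p_k = 1 - q_k for each year
Survival = product of (1 - q_k)
= 0.958 * 0.987 * 0.999 * 0.989 * 0.991 * 0.969
= 0.8971


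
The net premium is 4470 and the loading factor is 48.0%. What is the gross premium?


Gross = net * (1 + loading)
= 4470 * (1 + 0.48)
= 4470 * 1.48
= 6615.6


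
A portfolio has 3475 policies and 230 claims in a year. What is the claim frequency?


frequency = claims / policies
= 230 / 3475
= 0.0662


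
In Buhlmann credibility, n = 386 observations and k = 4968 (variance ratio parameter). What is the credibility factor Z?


Z = n / (n + k)
= 386 / (386 + 4968)
= 386 / 5354
= 0.0721


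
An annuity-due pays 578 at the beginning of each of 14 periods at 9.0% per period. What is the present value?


PV_due = PMT * (1-(1+i)^(-n))/i * (1+i)
PV_immediate = 4500.3949
PV_due = 4500.3949 * 1.09
= 4905.4305


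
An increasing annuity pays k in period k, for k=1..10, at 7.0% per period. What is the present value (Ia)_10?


(Ia)_n = sum_{k=1}^{n} k * v^k, v = 1/(1+i)
v = 0.934579
Sum computed term by term:
(Ia)_10 = 34.7391


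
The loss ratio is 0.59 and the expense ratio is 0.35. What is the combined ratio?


Combined ratio = loss ratio + expense ratio
= 0.59 + 0.35
= 0.94


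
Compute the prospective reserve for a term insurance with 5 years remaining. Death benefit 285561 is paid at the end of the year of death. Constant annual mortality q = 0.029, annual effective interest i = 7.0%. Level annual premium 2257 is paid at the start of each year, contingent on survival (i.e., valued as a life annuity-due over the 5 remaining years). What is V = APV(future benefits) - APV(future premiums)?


v = 1/(1+i) = 0.934579
APV(future benefits) per unit = sum_{k=0}^{4} k_p_x * q * v^(k+1) = 0.112652
APV(future benefits) = 285561 * 0.112652 = 32169.132
Life annuity-due factor ä_{x:5} = sum_{k=0}^{4} k_p_x * v^k = 4.156485
APV(future premiums) = 2257 * 4.156485 = 9381.1869
V = 32169.132 - 9381.1869
= 22787.9451


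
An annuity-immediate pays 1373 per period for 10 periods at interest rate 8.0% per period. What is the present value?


PV = PMT * (1 - (1+i)^(-n)) / i
= 1373 * (1 - (1+0.08)^(-10)) / 0.08
= 1373 * (1 - 0.463193) / 0.08
= 1373 * 6.710081
= 9212.9418


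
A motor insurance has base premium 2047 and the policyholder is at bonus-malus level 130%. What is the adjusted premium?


adjusted = base * BM_level / 100
= 2047 * 130 / 100
= 2047 * 1.3
= 2661.1


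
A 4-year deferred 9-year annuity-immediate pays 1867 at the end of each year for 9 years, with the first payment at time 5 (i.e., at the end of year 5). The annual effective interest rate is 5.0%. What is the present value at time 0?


PV at time 4 of the 9-year annuity-immediate:
a_n = 1867 * (1-(1+0.05)^(-9))/0.05 = 13270.3031
Discount back 4 years to time 0:
PV = 13270.3031 * (1+0.05)^(-4)
= 13270.3031 * 0.822702
= 10917.5112


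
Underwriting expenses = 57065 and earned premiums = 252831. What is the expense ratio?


Expense ratio = expenses / premiums
= 57065 / 252831
= 0.2257


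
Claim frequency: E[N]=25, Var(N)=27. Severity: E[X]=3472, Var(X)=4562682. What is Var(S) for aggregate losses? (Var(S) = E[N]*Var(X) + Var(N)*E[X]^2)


Var(S) = E[N]*Var(X) + Var(N)*E[X]^2
= 25*4562682 + 27*3472^2
= 114067050 + 325479168
= 4.3955e+08


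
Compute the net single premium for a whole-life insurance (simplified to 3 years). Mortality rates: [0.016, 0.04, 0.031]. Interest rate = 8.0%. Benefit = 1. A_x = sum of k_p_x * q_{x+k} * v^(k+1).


v = 0.925926
Year 0: k_p_x=1.0, q=0.016, term=0.014815
Year 1: k_p_x=0.984, q=0.04, term=0.033745
Year 2: k_p_x=0.94464, q=0.031, term=0.023246
A_x = 0.0718


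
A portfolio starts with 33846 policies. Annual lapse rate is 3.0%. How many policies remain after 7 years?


remaining = initial * (1 - lapse)^years
= 33846 * (1 - 0.03)^7
= 33846 * 0.807983
= 27346.9874


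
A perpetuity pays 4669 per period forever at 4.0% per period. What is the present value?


PV = PMT / i
= 4669 / 0.04
= 116725.0


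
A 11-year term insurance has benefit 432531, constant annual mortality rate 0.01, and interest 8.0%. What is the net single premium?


NSP = benefit * sum_{k=0}^{n-1} k_p_x * q * v^(k+1)
With constant q=0.01, v=0.925926
Sum = 0.068445
NSP = 432531 * 0.068445
= 29604.5732


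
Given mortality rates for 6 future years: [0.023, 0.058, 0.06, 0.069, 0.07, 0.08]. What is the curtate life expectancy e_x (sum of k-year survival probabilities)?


e_x = sum_{k=1}^{n} k_p_x
k_p_x values:
  1_p_x = 0.977
  2_p_x = 0.920334
  3_p_x = 0.865114
  4_p_x = 0.805421
  5_p_x = 0.749042
  6_p_x = 0.689118
e_x = 5.006


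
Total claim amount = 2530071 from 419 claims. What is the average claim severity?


severity = total / number
= 2530071 / 419
= 6038.3556


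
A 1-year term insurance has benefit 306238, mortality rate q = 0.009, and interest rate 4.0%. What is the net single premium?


NSP = benefit * q * v
v = 1/(1+i) = 0.961538
NSP = 306238 * 0.009 * 0.961538
= 2650.1365


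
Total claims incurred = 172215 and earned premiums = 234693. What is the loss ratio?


Loss ratio = claims / premiums
= 172215 / 234693
= 0.7338


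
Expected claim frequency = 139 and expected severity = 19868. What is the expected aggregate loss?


E[S] = E[N] * E[X]
= 139 * 19868
= 2.7617e+06


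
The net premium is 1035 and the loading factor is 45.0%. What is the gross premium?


Gross = net * (1 + loading)
= 1035 * (1 + 0.45)
= 1035 * 1.45
= 1500.75


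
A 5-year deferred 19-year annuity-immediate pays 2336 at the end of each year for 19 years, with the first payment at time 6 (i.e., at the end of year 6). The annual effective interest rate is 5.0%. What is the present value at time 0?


PV at time 5 of the 19-year annuity-immediate:
a_n = 2336 * (1-(1+0.05)^(-19))/0.05 = 28231.3095
Discount back 5 years to time 0:
PV = 28231.3095 * (1+0.05)^(-5)
= 28231.3095 * 0.783526
= 22119.9697


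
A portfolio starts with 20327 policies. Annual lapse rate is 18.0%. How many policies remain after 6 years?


remaining = initial * (1 - lapse)^years
= 20327 * (1 - 0.18)^6
= 20327 * 0.304007
= 6179.5436


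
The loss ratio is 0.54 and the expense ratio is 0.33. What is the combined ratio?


Combined ratio = loss ratio + expense ratio
= 0.54 + 0.33
= 0.87


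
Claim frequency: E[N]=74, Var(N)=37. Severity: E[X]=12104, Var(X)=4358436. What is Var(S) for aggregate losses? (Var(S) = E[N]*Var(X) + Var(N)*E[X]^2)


Var(S) = E[N]*Var(X) + Var(N)*E[X]^2
= 74*4358436 + 37*12104^2
= 322524264 + 5420752192
= 5.7433e+09


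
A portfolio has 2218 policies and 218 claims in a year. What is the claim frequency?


frequency = claims / policies
= 218 / 2218
= 0.0983


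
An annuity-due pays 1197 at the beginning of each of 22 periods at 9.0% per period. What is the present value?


PV_due = PMT * (1-(1+i)^(-n))/i * (1+i)
PV_immediate = 11302.5833
PV_due = 11302.5833 * 1.09
= 12319.8157


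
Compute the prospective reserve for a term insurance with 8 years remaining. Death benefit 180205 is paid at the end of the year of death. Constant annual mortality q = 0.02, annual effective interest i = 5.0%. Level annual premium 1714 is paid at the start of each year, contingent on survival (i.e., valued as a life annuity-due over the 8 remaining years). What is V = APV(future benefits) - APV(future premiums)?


v = 1/(1+i) = 0.952381
APV(future benefits) per unit = sum_{k=0}^{7} k_p_x * q * v^(k+1) = 0.121191
APV(future benefits) = 180205 * 0.121191 = 21839.3065
Life annuity-due factor ä_{x:8} = sum_{k=0}^{7} k_p_x * v^k = 6.362551
APV(future premiums) = 1714 * 6.362551 = 10905.4132
V = 21839.3065 - 10905.4132
= 10933.8932


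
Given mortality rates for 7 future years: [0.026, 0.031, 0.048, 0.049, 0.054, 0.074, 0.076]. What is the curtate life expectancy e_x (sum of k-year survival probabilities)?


e_x = sum_{k=1}^{n} k_p_x
k_p_x values:
  1_p_x = 0.974
  2_p_x = 0.943806
  3_p_x = 0.898503
  4_p_x = 0.854477
  5_p_x = 0.808335
  6_p_x = 0.748518
  7_p_x = 0.691631
e_x = 5.9193


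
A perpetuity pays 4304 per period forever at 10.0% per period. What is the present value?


PV = PMT / i
= 4304 / 0.1
= 43040.0


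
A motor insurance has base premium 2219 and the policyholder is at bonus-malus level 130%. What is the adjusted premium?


adjusted = base * BM_level / 100
= 2219 * 130 / 100
= 2219 * 1.3
= 2884.7


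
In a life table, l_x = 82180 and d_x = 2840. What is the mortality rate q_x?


q_x = d_x / l_x
= 2840 / 82180
= 0.0346


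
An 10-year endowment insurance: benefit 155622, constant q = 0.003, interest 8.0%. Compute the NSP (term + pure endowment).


Term component = 3096.594
Pure endowment = 10_p_x * v^10 * benefit = 0.970402 * 0.463193 * 155622 = 69949.5654
NSP = 73046.1594


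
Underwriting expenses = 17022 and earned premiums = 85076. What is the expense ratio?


Expense ratio = expenses / premiums
= 17022 / 85076
= 0.2001


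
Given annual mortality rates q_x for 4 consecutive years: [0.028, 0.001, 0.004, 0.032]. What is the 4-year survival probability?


p_k = 1 - q_k for each year
Survival = product of (1 - q_k)
= 0.972 * 0.999 * 0.996 * 0.968
= 0.9362


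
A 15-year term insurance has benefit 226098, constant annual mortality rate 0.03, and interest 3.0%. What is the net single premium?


NSP = benefit * sum_{k=0}^{n-1} k_p_x * q * v^(k+1)
With constant q=0.03, v=0.970874
Sum = 0.29677
NSP = 226098 * 0.29677
= 67099.1214


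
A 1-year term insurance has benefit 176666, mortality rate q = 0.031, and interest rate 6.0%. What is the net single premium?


NSP = benefit * q * v
v = 1/(1+i) = 0.943396
NSP = 176666 * 0.031 * 0.943396
= 5166.6472


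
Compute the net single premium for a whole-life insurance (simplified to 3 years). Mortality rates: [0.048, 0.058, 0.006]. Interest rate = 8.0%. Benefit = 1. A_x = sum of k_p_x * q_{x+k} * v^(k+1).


v = 0.925926
Year 0: k_p_x=1.0, q=0.048, term=0.044444
Year 1: k_p_x=0.952, q=0.058, term=0.047339
Year 2: k_p_x=0.896784, q=0.006, term=0.004271
A_x = 0.0961


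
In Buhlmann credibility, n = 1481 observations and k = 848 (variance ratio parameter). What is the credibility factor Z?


Z = n / (n + k)
= 1481 / (1481 + 848)
= 1481 / 2329
= 0.6359


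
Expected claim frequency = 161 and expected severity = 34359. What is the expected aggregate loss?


E[S] = E[N] * E[X]
= 161 * 34359
= 5.5318e+06


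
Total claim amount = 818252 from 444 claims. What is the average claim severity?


severity = total / number
= 818252 / 444
= 1842.9099


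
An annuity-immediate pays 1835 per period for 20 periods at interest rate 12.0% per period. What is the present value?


PV = PMT * (1 - (1+i)^(-n)) / i
= 1835 * (1 - (1+0.12)^(-20)) / 0.12
= 1835 * (1 - 0.103667) / 0.12
= 1835 * 7.469444
= 13706.4291


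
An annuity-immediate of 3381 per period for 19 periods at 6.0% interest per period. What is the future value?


FV = PMT * ((1+i)^n - 1) / i
= 3381 * ((1.06)^19 - 1) / 0.06
= 3381 * (3.0256 - 1) / 0.06
= 114142.5319


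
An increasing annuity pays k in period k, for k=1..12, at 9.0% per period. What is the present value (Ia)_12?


(Ia)_n = sum_{k=1}^{n} k * v^k, v = 1/(1+i)
v = 0.917431
Sum computed term by term:
(Ia)_12 = 39.3197


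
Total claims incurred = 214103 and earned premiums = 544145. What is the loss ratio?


Loss ratio = claims / premiums
= 214103 / 544145
= 0.3935


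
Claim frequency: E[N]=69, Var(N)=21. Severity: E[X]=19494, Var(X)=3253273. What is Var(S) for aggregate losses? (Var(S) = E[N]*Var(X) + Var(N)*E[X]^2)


Var(S) = E[N]*Var(X) + Var(N)*E[X]^2
= 69*3253273 + 21*19494^2
= 224475837 + 7980336756
= 8.2048e+09


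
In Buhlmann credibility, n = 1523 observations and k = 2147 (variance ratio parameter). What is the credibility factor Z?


Z = n / (n + k)
= 1523 / (1523 + 2147)
= 1523 / 3670
= 0.415


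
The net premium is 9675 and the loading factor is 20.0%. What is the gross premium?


Gross = net * (1 + loading)
= 9675 * (1 + 0.2)
= 9675 * 1.2
= 11610.0


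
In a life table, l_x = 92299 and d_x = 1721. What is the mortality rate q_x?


q_x = d_x / l_x
= 1721 / 92299
= 0.0186


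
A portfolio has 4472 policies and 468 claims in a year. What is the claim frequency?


frequency = claims / policies
= 468 / 4472
= 0.1047


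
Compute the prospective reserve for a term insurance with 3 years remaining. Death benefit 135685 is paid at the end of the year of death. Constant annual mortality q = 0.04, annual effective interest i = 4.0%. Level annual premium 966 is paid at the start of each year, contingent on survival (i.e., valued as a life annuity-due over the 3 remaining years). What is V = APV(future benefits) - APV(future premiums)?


v = 1/(1+i) = 0.961538
APV(future benefits) per unit = sum_{k=0}^{2} k_p_x * q * v^(k+1) = 0.106736
APV(future benefits) = 135685 * 0.106736 = 14482.5364
Life annuity-due factor ä_{x:3} = sum_{k=0}^{2} k_p_x * v^k = 2.775148
APV(future premiums) = 966 * 2.775148 = 2680.7929
V = 14482.5364 - 2680.7929
= 11801.7435


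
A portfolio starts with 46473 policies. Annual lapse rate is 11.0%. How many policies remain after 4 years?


remaining = initial * (1 - lapse)^years
= 46473 * (1 - 0.11)^4
= 46473 * 0.627422
= 29158.2017


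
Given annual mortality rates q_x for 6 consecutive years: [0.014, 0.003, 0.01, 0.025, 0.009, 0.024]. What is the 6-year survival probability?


p_k = 1 - q_k for each year
Survival = product of (1 - q_k)
= 0.986 * 0.997 * 0.99 * 0.975 * 0.991 * 0.976
= 0.9178


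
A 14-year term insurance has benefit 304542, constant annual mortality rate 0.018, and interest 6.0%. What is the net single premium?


NSP = benefit * sum_{k=0}^{n-1} k_p_x * q * v^(k+1)
With constant q=0.018, v=0.943396
Sum = 0.151618
NSP = 304542 * 0.151618
= 46174.1075


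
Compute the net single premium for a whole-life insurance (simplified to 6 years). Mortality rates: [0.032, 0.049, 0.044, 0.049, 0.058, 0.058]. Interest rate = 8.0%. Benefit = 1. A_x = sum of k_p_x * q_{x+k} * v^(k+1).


v = 0.925926
Year 0: k_p_x=1.0, q=0.032, term=0.02963
Year 1: k_p_x=0.968, q=0.049, term=0.040665
Year 2: k_p_x=0.920568, q=0.044, term=0.032154
Year 3: k_p_x=0.880063, q=0.049, term=0.031697
Year 4: k_p_x=0.83694, q=0.058, term=0.033037
Year 5: k_p_x=0.788397, q=0.058, term=0.028816
A_x = 0.196


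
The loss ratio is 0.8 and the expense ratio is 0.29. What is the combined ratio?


Combined ratio = loss ratio + expense ratio
= 0.8 + 0.29
= 1.09


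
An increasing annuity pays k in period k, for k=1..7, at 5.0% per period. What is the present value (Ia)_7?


(Ia)_n = sum_{k=1}^{n} k * v^k, v = 1/(1+i)
v = 0.952381
Sum computed term by term:
(Ia)_7 = 22.0185


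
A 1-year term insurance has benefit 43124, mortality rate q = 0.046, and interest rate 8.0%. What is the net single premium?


NSP = benefit * q * v
v = 1/(1+i) = 0.925926
NSP = 43124 * 0.046 * 0.925926
= 1836.763


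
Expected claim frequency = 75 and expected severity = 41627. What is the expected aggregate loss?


E[S] = E[N] * E[X]
= 75 * 41627
= 3.1220e+06


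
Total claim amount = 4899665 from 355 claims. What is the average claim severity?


severity = total / number
= 4899665 / 355
= 13801.8732


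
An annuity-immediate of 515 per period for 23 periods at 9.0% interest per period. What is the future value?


FV = PMT * ((1+i)^n - 1) / i
= 515 * ((1.09)^23 - 1) / 0.09
= 515 * (7.257874 - 1) / 0.09
= 35808.9484


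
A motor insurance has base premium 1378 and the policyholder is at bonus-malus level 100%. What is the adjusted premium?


adjusted = base * BM_level / 100
= 1378 * 100 / 100
= 1378 * 1.0
= 1378.0


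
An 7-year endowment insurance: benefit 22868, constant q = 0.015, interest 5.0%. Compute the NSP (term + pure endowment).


Term component = 1903.3121
Pure endowment = 7_p_x * v^7 * benefit = 0.899609 * 0.710681 * 22868 = 14620.3141
NSP = 16523.6262


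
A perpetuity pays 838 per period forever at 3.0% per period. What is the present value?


PV = PMT / i
= 838 / 0.03
= 27933.3333


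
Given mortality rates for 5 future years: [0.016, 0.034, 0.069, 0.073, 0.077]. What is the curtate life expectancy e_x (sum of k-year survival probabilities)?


e_x = sum_{k=1}^{n} k_p_x
k_p_x values:
  1_p_x = 0.984
  2_p_x = 0.950544
  3_p_x = 0.884956
  4_p_x = 0.820355
  5_p_x = 0.757187
e_x = 4.397


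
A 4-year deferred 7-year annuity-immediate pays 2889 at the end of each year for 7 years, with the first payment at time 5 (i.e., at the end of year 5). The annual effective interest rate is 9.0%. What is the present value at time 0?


PV at time 4 of the 7-year annuity-immediate:
a_n = 2889 * (1-(1+0.09)^(-7))/0.09 = 14540.2007
Discount back 4 years to time 0:
PV = 14540.2007 * (1+0.09)^(-4)
= 14540.2007 * 0.708425
= 10300.6448


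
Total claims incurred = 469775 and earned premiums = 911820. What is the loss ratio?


Loss ratio = claims / premiums
= 469775 / 911820
= 0.5152


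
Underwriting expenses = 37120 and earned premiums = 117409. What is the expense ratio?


Expense ratio = expenses / premiums
= 37120 / 117409
= 0.3162


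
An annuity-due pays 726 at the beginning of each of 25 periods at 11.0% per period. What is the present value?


PV_due = PMT * (1-(1+i)^(-n))/i * (1+i)
PV_immediate = 6114.1866
PV_due = 6114.1866 * 1.11
= 6786.7472


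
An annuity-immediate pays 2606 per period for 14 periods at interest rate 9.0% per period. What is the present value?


PV = PMT * (1 - (1+i)^(-n)) / i
= 2606 * (1 - (1+0.09)^(-14)) / 0.09
= 2606 * (1 - 0.299246) / 0.09
= 2606 * 7.78615
= 20290.7079


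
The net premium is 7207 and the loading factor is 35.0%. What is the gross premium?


Gross = net * (1 + loading)
= 7207 * (1 + 0.35)
= 7207 * 1.35
= 9729.45


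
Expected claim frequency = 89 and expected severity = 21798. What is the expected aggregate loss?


E[S] = E[N] * E[X]
= 89 * 21798
= 1.9400e+06


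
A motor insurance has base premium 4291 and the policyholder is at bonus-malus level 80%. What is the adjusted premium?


adjusted = base * BM_level / 100
= 4291 * 80 / 100
= 4291 * 0.8
= 3432.8


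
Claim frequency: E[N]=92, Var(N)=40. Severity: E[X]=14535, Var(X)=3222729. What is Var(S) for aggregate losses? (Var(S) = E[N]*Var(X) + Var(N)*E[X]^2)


Var(S) = E[N]*Var(X) + Var(N)*E[X]^2
= 92*3222729 + 40*14535^2
= 296491068 + 8450649000
= 8.7471e+09


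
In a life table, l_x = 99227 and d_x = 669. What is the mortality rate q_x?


q_x = d_x / l_x
= 669 / 99227
= 0.0067


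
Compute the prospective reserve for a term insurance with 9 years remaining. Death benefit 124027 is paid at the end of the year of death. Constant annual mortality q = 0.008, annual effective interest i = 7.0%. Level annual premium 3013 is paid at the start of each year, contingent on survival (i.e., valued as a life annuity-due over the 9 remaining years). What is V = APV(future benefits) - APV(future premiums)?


v = 1/(1+i) = 0.934579
APV(future benefits) per unit = sum_{k=0}^{8} k_p_x * q * v^(k+1) = 0.050667
APV(future benefits) = 124027 * 0.050667 = 6284.0268
Life annuity-due factor ä_{x:9} = sum_{k=0}^{8} k_p_x * v^k = 6.776658
APV(future premiums) = 3013 * 6.776658 = 20418.071
V = 6284.0268 - 20418.071
= -14134.0442


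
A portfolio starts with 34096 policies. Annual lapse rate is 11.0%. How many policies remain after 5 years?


remaining = initial * (1 - lapse)^years
= 34096 * (1 - 0.11)^5
= 34096 * 0.558406
= 19039.4091


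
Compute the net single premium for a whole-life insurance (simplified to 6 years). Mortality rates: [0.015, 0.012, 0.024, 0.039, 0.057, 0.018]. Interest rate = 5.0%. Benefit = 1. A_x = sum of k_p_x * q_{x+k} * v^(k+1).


v = 0.952381
Year 0: k_p_x=1.0, q=0.015, term=0.014286
Year 1: k_p_x=0.985, q=0.012, term=0.010721
Year 2: k_p_x=0.97318, q=0.024, term=0.020176
Year 3: k_p_x=0.949824, q=0.039, term=0.030475
Year 4: k_p_x=0.912781, q=0.057, term=0.040766
Year 5: k_p_x=0.860752, q=0.018, term=0.011562
A_x = 0.128


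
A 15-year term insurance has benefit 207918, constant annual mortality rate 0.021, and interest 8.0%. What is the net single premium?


NSP = benefit * sum_{k=0}^{n-1} k_p_x * q * v^(k+1)
With constant q=0.021, v=0.925926
Sum = 0.160247
NSP = 207918 * 0.160247
= 33318.184


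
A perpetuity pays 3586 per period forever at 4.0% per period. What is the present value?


PV = PMT / i
= 3586 / 0.04
= 89650.0


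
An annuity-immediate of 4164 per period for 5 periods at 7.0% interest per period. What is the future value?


FV = PMT * ((1+i)^n - 1) / i
= 4164 * ((1.07)^5 - 1) / 0.07
= 4164 * (1.402552 - 1) / 0.07
= 23946.0772


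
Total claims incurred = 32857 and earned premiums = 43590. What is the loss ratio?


Loss ratio = claims / premiums
= 32857 / 43590
= 0.7538


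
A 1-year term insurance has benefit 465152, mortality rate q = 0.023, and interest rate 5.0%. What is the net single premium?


NSP = benefit * q * v
v = 1/(1+i) = 0.952381
NSP = 465152 * 0.023 * 0.952381
= 10189.0438


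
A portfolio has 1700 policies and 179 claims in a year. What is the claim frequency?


frequency = claims / policies
= 179 / 1700
= 0.1053


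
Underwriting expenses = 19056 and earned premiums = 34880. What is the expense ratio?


Expense ratio = expenses / premiums
= 19056 / 34880
= 0.5463


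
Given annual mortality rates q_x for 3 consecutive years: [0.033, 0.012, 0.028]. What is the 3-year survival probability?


p_k = 1 - q_k for each year
Survival = product of (1 - q_k)
= 0.967 * 0.988 * 0.972
= 0.9286


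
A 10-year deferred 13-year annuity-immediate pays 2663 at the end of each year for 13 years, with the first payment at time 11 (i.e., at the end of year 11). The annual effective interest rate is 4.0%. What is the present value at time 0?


PV at time 10 of the 13-year annuity-immediate:
a_n = 2663 * (1-(1+0.04)^(-13))/0.04 = 26591.7802
Discount back 10 years to time 0:
PV = 26591.7802 * (1+0.04)^(-10)
= 26591.7802 * 0.675564
= 17964.4539


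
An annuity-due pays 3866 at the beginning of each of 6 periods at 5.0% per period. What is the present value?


PV_due = PMT * (1-(1+i)^(-n))/i * (1+i)
PV_immediate = 19622.6255
PV_due = 19622.6255 * 1.05
= 20603.7568


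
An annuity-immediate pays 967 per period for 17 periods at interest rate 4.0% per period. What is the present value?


PV = PMT * (1 - (1+i)^(-n)) / i
= 967 * (1 - (1+0.04)^(-17)) / 0.04
= 967 * (1 - 0.513373) / 0.04
= 967 * 12.165669
= 11764.2018


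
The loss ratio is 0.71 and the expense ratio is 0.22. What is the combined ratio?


Combined ratio = loss ratio + expense ratio
= 0.71 + 0.22
= 0.93


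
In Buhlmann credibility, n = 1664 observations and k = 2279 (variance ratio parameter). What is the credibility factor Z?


Z = n / (n + k)
= 1664 / (1664 + 2279)
= 1664 / 3943
= 0.422


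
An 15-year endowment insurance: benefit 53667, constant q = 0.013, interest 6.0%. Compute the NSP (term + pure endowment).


Term component = 6279.9809
Pure endowment = 15_p_x * v^15 * benefit = 0.821783 * 0.417265 * 53667 = 18402.4917
NSP = 24682.4726


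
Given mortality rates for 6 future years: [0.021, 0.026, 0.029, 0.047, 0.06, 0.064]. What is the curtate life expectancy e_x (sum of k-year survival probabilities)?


e_x = sum_{k=1}^{n} k_p_x
k_p_x values:
  1_p_x = 0.979
  2_p_x = 0.953546
  3_p_x = 0.925893
  4_p_x = 0.882376
  5_p_x = 0.829434
  6_p_x = 0.77635
e_x = 5.3466


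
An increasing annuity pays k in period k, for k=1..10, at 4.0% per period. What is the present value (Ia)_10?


(Ia)_n = sum_{k=1}^{n} k * v^k, v = 1/(1+i)
v = 0.961538
Sum computed term by term:
(Ia)_10 = 41.9922


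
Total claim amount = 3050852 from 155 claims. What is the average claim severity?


severity = total / number
= 3050852 / 155
= 19682.9161


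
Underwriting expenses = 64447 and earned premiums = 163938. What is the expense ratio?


Expense ratio = expenses / premiums
= 64447 / 163938
= 0.3931


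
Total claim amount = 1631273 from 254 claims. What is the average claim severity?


severity = total / number
= 1631273 / 254
= 6422.3346


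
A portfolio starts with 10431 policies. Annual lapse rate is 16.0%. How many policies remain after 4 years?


remaining = initial * (1 - lapse)^years
= 10431 * (1 - 0.16)^4
= 10431 * 0.497871
= 5193.2962


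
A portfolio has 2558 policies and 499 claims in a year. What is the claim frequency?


frequency = claims / policies
= 499 / 2558
= 0.1951


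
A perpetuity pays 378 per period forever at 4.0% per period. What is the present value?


PV = PMT / i
= 378 / 0.04
= 9450.0


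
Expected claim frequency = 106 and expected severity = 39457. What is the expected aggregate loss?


E[S] = E[N] * E[X]
= 106 * 39457
= 4.1824e+06


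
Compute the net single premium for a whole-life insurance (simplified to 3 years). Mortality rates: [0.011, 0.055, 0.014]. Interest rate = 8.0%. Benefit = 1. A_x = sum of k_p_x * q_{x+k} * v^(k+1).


v = 0.925926
Year 0: k_p_x=1.0, q=0.011, term=0.010185
Year 1: k_p_x=0.989, q=0.055, term=0.046635
Year 2: k_p_x=0.934605, q=0.014, term=0.010387
A_x = 0.0672


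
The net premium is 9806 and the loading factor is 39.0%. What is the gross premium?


Gross = net * (1 + loading)
= 9806 * (1 + 0.39)
= 9806 * 1.39
= 13630.34


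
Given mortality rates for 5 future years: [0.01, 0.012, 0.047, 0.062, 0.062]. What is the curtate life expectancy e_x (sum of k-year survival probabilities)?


e_x = sum_{k=1}^{n} k_p_x
k_p_x values:
  1_p_x = 0.99
  2_p_x = 0.97812
  3_p_x = 0.932148
  4_p_x = 0.874355
  5_p_x = 0.820145
e_x = 4.5948


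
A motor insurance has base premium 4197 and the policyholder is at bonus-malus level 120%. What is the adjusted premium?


adjusted = base * BM_level / 100
= 4197 * 120 / 100
= 4197 * 1.2
= 5036.4


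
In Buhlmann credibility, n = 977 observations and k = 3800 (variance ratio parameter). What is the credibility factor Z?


Z = n / (n + k)
= 977 / (977 + 3800)
= 977 / 4777
= 0.2045


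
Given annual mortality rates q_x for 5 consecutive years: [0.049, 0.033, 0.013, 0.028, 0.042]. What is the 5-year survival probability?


p_k = 1 - q_k for each year
Survival = product of (1 - q_k)
= 0.951 * 0.967 * 0.987 * 0.972 * 0.958
= 0.8452


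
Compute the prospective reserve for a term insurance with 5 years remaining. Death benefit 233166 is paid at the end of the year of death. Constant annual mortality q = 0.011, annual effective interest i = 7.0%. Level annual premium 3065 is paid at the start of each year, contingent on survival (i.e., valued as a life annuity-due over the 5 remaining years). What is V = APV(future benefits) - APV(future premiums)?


v = 1/(1+i) = 0.934579
APV(future benefits) per unit = sum_{k=0}^{4} k_p_x * q * v^(k+1) = 0.044187
APV(future benefits) = 233166 * 0.044187 = 10302.8359
Life annuity-due factor ä_{x:5} = sum_{k=0}^{4} k_p_x * v^k = 4.298161
APV(future premiums) = 3065 * 4.298161 = 13173.8627
V = 10302.8359 - 13173.8627
= -2871.0268


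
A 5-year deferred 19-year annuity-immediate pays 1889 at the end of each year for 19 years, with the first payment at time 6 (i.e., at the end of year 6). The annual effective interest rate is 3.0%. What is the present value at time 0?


PV at time 5 of the 19-year annuity-immediate:
a_n = 1889 * (1-(1+0.03)^(-19))/0.03 = 27057.6565
Discount back 5 years to time 0:
PV = 27057.6565 * (1+0.03)^(-5)
= 27057.6565 * 0.862609
= 23340.1722


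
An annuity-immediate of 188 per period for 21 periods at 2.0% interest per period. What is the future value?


FV = PMT * ((1+i)^n - 1) / i
= 188 * ((1.02)^21 - 1) / 0.02
= 188 * (1.515666 - 1) / 0.02
= 4847.2636


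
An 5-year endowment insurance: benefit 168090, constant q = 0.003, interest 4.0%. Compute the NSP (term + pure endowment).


Term component = 2232.0169
Pure endowment = 5_p_x * v^5 * benefit = 0.98509 * 0.821927 * 168090 = 136097.7584
NSP = 138329.7753


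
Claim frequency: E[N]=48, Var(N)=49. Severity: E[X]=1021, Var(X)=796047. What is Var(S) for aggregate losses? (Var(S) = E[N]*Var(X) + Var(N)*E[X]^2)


Var(S) = E[N]*Var(X) + Var(N)*E[X]^2
= 48*796047 + 49*1021^2
= 38210256 + 51079609
= 8.9290e+07


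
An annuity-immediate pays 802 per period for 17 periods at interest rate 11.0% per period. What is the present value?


PV = PMT * (1 - (1+i)^(-n)) / i
= 802 * (1 - (1+0.11)^(-17)) / 0.11
= 802 * (1 - 0.169633) / 0.11
= 802 * 7.548794
= 6054.1331


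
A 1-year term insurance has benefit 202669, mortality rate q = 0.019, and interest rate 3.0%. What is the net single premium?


NSP = benefit * q * v
v = 1/(1+i) = 0.970874
NSP = 202669 * 0.019 * 0.970874
= 3738.5544


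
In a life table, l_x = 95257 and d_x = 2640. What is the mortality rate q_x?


q_x = d_x / l_x
= 2640 / 95257
= 0.0277


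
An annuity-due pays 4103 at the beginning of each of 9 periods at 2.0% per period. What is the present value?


PV_due = PMT * (1-(1+i)^(-n))/i * (1+i)
PV_immediate = 33489.6572
PV_due = 33489.6572 * 1.02
= 34159.4504


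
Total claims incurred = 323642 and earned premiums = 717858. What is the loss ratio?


Loss ratio = claims / premiums
= 323642 / 717858
= 0.4508


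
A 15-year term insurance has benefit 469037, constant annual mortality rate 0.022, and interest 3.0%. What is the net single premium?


NSP = benefit * sum_{k=0}^{n-1} k_p_x * q * v^(k+1)
With constant q=0.022, v=0.970874
Sum = 0.228566
NSP = 469037 * 0.228566
= 107205.9543


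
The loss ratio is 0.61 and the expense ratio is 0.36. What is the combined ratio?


Combined ratio = loss ratio + expense ratio
= 0.61 + 0.36
= 0.97


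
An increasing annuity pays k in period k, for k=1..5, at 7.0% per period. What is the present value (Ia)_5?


(Ia)_n = sum_{k=1}^{n} k * v^k, v = 1/(1+i)
v = 0.934579
Sum computed term by term:
(Ia)_5 = 11.7469


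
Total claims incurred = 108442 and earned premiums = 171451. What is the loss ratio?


Loss ratio = claims / premiums
= 108442 / 171451
= 0.6325


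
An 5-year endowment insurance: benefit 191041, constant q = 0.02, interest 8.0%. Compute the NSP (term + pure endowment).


Term component = 14702.7711
Pure endowment = 5_p_x * v^5 * benefit = 0.903921 * 0.680583 * 191041 = 117527.1443
NSP = 132229.9155


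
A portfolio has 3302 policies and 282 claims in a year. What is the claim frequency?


frequency = claims / policies
= 282 / 3302
= 0.0854


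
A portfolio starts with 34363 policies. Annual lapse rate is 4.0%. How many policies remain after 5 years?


remaining = initial * (1 - lapse)^years
= 34363 * (1 - 0.04)^5
= 34363 * 0.815373
= 28018.652


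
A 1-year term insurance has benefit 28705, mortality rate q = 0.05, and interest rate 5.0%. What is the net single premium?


NSP = benefit * q * v
v = 1/(1+i) = 0.952381
NSP = 28705 * 0.05 * 0.952381
= 1366.9048


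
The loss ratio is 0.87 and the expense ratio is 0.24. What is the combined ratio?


Combined ratio = loss ratio + expense ratio
= 0.87 + 0.24
= 1.11


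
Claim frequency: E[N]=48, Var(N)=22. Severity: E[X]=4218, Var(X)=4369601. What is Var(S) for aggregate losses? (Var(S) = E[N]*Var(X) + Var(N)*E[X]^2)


Var(S) = E[N]*Var(X) + Var(N)*E[X]^2
= 48*4369601 + 22*4218^2
= 209740848 + 391413528
= 6.0115e+08


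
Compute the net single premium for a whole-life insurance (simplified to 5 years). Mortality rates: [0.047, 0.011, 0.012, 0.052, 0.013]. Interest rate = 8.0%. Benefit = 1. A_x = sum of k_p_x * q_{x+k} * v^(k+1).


v = 0.925926
Year 0: k_p_x=1.0, q=0.047, term=0.043519
Year 1: k_p_x=0.953, q=0.011, term=0.008987
Year 2: k_p_x=0.942517, q=0.012, term=0.008978
Year 3: k_p_x=0.931207, q=0.052, term=0.035592
Year 4: k_p_x=0.882784, q=0.013, term=0.007811
A_x = 0.1049


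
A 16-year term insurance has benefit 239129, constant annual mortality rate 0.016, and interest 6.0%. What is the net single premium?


NSP = benefit * sum_{k=0}^{n-1} k_p_x * q * v^(k+1)
With constant q=0.016, v=0.943396
Sum = 0.146504
NSP = 239129 * 0.146504
= 35033.2584


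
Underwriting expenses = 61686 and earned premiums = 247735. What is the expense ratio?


Expense ratio = expenses / premiums
= 61686 / 247735
= 0.249


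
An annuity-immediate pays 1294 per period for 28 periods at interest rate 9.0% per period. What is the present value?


PV = PMT * (1 - (1+i)^(-n)) / i
= 1294 * (1 - (1+0.09)^(-28)) / 0.09
= 1294 * (1 - 0.089548) / 0.09
= 1294 * 10.116128
= 13090.2701


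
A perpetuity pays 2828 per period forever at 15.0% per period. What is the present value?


PV = PMT / i
= 2828 / 0.15
= 18853.3333


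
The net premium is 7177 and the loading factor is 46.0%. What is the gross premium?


Gross = net * (1 + loading)
= 7177 * (1 + 0.46)
= 7177 * 1.46
= 10478.42


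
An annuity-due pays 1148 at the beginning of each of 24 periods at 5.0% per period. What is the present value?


PV_due = PMT * (1-(1+i)^(-n))/i * (1+i)
PV_immediate = 15840.8408
PV_due = 15840.8408 * 1.05
= 16632.8828


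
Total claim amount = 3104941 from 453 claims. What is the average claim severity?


severity = total / number
= 3104941 / 453
= 6854.1744


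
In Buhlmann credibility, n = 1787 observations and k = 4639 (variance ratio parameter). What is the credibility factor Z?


Z = n / (n + k)
= 1787 / (1787 + 4639)
= 1787 / 6426
= 0.2781


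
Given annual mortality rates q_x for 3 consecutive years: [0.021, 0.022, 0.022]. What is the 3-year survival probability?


p_k = 1 - q_k for each year
Survival = product of (1 - q_k)
= 0.979 * 0.978 * 0.978
= 0.9364


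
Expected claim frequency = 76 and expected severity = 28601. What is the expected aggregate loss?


E[S] = E[N] * E[X]
= 76 * 28601
= 2.1737e+06


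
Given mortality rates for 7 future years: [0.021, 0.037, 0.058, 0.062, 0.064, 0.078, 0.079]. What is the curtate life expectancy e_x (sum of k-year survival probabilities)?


e_x = sum_{k=1}^{n} k_p_x
k_p_x values:
  1_p_x = 0.979
  2_p_x = 0.942777
  3_p_x = 0.888096
  4_p_x = 0.833034
  5_p_x = 0.77972
  6_p_x = 0.718902
  7_p_x = 0.662108
e_x = 5.8036


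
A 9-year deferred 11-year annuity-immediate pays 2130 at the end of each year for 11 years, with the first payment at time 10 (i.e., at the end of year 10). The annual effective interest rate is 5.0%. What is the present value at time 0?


PV at time 9 of the 11-year annuity-immediate:
a_n = 2130 * (1-(1+0.05)^(-11))/0.05 = 17692.6623
Discount back 9 years to time 0:
PV = 17692.6623 * (1+0.05)^(-9)
= 17692.6623 * 0.644609
= 11404.8479


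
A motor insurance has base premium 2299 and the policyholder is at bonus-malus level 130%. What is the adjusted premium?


adjusted = base * BM_level / 100
= 2299 * 130 / 100
= 2299 * 1.3
= 2988.7


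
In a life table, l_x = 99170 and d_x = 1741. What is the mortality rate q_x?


q_x = d_x / l_x
= 1741 / 99170
= 0.0176


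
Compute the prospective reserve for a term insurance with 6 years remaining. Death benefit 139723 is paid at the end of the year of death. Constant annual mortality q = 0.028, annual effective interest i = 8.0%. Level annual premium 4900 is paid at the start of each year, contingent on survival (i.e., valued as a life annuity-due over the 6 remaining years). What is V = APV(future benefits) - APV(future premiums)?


v = 1/(1+i) = 0.925926
APV(future benefits) per unit = sum_{k=0}^{5} k_p_x * q * v^(k+1) = 0.121478
APV(future benefits) = 139723 * 0.121478 = 16973.3068
Life annuity-due factor ä_{x:6} = sum_{k=0}^{5} k_p_x * v^k = 4.68559
APV(future premiums) = 4900 * 4.68559 = 22959.391
V = 16973.3068 - 22959.391
= -5986.0842


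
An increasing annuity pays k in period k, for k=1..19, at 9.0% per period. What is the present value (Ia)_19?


(Ia)_n = sum_{k=1}^{n} k * v^k, v = 1/(1+i)
v = 0.917431
Sum computed term by term:
(Ia)_19 = 67.3369


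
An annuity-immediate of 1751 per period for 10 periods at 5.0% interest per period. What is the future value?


FV = PMT * ((1+i)^n - 1) / i
= 1751 * ((1.05)^10 - 1) / 0.05
= 1751 * (1.628895 - 1) / 0.05
= 22023.8898


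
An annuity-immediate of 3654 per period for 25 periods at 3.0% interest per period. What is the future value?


FV = PMT * ((1+i)^n - 1) / i
= 3654 * ((1.03)^25 - 1) / 0.03
= 3654 * (2.093778 - 1) / 0.03
= 133222.1518


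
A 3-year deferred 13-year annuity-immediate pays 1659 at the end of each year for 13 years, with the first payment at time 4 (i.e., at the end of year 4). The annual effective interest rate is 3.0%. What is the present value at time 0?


PV at time 3 of the 13-year annuity-immediate:
a_n = 1659 * (1-(1+0.03)^(-13))/0.03 = 17643.3909
Discount back 3 years to time 0:
PV = 17643.3909 * (1+0.03)^(-3)
= 17643.3909 * 0.915142
= 16146.202


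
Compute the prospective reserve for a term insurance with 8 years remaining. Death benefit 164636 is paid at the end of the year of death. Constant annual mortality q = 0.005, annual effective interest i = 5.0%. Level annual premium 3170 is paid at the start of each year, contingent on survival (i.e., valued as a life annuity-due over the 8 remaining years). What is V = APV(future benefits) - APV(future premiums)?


v = 1/(1+i) = 0.952381
APV(future benefits) per unit = sum_{k=0}^{7} k_p_x * q * v^(k+1) = 0.031797
APV(future benefits) = 164636 * 0.031797 = 5234.903
Life annuity-due factor ä_{x:8} = sum_{k=0}^{7} k_p_x * v^k = 6.677334
APV(future premiums) = 3170 * 6.677334 = 21167.1499
V = 5234.903 - 21167.1499
= -15932.247


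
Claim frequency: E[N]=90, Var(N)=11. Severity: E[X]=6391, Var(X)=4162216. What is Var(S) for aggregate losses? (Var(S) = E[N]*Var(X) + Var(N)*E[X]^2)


Var(S) = E[N]*Var(X) + Var(N)*E[X]^2
= 90*4162216 + 11*6391^2
= 374599440 + 449293691
= 8.2389e+08
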